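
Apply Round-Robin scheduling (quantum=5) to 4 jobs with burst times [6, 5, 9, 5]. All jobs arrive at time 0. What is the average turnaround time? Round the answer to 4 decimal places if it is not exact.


Time quantum = 5
Execution trace:
  J1 runs 5 units, time = 5
  J2 runs 5 units, time = 10
  J3 runs 5 units, time = 15
  J4 runs 5 units, time = 20
  J1 runs 1 units, time = 21
  J3 runs 4 units, time = 25
Finish times: [21, 10, 25, 20]
Average turnaround = 76/4 = 19.0

19.0


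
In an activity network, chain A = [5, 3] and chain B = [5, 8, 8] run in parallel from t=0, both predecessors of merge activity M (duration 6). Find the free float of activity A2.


ES(A2) = sum of predecessors on chain A = 5
EF(A2) = ES + duration = 5 + 3 = 8
Successor of A2 is M. ES(M) = max(sum(A), sum(B)) = max(8, 21) = 21
Free float = ES(successor) - EF(current) = 21 - 8 = 13

13


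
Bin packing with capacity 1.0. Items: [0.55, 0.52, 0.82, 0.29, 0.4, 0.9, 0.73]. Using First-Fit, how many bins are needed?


Place items sequentially using First-Fit:
  Item 0.55 -> new Bin 1
  Item 0.52 -> new Bin 2
  Item 0.82 -> new Bin 3
  Item 0.29 -> Bin 1 (now 0.84)
  Item 0.4 -> Bin 2 (now 0.92)
  Item 0.9 -> new Bin 4
  Item 0.73 -> new Bin 5
Total bins used = 5

5


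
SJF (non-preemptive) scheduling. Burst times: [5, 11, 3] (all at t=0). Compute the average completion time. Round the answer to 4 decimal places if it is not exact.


SJF order (ascending): [3, 5, 11]
Completion times:
  Job 1: burst=3, C=3
  Job 2: burst=5, C=8
  Job 3: burst=11, C=19
Average completion = 30/3 = 10.0

10.0


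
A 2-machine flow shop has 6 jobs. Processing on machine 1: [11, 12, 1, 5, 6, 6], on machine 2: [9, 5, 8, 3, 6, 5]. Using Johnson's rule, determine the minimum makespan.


Apply Johnson's rule:
  Group 1 (a <= b): [(3, 1, 8), (5, 6, 6)]
  Group 2 (a > b): [(1, 11, 9), (2, 12, 5), (6, 6, 5), (4, 5, 3)]
Optimal job order: [3, 5, 1, 2, 6, 4]
Schedule:
  Job 3: M1 done at 1, M2 done at 9
  Job 5: M1 done at 7, M2 done at 15
  Job 1: M1 done at 18, M2 done at 27
  Job 2: M1 done at 30, M2 done at 35
  Job 6: M1 done at 36, M2 done at 41
  Job 4: M1 done at 41, M2 done at 44
Makespan = 44

44


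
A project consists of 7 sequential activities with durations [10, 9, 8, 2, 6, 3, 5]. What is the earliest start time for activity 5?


Activity 5 starts after activities 1 through 4 complete.
Predecessor durations: [10, 9, 8, 2]
ES = 10 + 9 + 8 + 2 = 29

29


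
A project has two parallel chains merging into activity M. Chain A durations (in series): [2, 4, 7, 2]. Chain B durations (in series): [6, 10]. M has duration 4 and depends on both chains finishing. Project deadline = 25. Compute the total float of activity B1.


Forward pass: ES(B1) = sum of predecessors on chain B = 0
EF = ES + duration = 0 + 6 = 6
Backward pass: LF(M) = deadline = 25; LS(M) = 25 - 4 = 21
LF(B1) = LS(M) - sum(successors on chain B) = 21 - 10 = 11
LS = LF - duration = 11 - 6 = 5
Total float = LS - ES = 5 - 0 = 5

5


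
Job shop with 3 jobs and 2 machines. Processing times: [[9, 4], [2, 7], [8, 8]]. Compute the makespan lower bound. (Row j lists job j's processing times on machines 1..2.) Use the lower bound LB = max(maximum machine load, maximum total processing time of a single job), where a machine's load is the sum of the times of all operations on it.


Machine loads:
  Machine 1: 9 + 2 + 8 = 19
  Machine 2: 4 + 7 + 8 = 19
Max machine load = 19
Job totals:
  Job 1: 13
  Job 2: 9
  Job 3: 16
Max job total = 16
Lower bound = max(19, 16) = 19

19


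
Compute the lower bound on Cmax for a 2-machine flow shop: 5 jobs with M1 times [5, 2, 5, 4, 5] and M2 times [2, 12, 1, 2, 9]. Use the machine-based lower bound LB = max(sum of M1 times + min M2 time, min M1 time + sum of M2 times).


LB1 = sum(M1 times) + min(M2 times) = 21 + 1 = 22
LB2 = min(M1 times) + sum(M2 times) = 2 + 26 = 28
Lower bound = max(LB1, LB2) = max(22, 28) = 28

28


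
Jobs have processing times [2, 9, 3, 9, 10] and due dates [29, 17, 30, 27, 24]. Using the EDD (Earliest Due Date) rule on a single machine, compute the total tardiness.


Sort by due date (EDD order): [(9, 17), (10, 24), (9, 27), (2, 29), (3, 30)]
Compute completion times and tardiness:
  Job 1: p=9, d=17, C=9, tardiness=max(0,9-17)=0
  Job 2: p=10, d=24, C=19, tardiness=max(0,19-24)=0
  Job 3: p=9, d=27, C=28, tardiness=max(0,28-27)=1
  Job 4: p=2, d=29, C=30, tardiness=max(0,30-29)=1
  Job 5: p=3, d=30, C=33, tardiness=max(0,33-30)=3
Total tardiness = 5

5


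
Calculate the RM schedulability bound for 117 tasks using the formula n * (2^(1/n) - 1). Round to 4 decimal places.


Compute 2^(1/117) = 1.0059419185
Subtract 1: 1.0059419185 - 1 = 0.0059419185
Multiply by n: 117 * 0.0059419185 = 0.6952044645
Round to 4 dp: 0.6952

0.6952


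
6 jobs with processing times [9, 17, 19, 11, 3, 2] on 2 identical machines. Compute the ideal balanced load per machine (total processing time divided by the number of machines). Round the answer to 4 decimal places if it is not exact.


Total processing time = 9 + 17 + 19 + 11 + 3 + 2 = 61
Number of machines = 2
Ideal balanced load = 61 / 2 = 30.5

30.5


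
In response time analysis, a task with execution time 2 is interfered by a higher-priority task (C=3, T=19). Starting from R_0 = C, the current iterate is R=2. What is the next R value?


R_next = C + ceil(R_prev / T_hp) * C_hp
ceil(2 / 19) = ceil(0.1053) = 1
Interference = 1 * 3 = 3
R_next = 2 + 3 = 5

5


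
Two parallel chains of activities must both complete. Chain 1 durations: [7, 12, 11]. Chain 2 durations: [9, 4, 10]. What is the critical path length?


Path A total = 7 + 12 + 11 = 30
Path B total = 9 + 4 + 10 = 23
Critical path = longest path = max(30, 23) = 30

30


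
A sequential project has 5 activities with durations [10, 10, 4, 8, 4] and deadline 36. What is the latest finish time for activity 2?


LF(activity 2) = deadline - sum of successor durations
Successors: activities 3 through 5 with durations [4, 8, 4]
Sum of successor durations = 16
LF = 36 - 16 = 20

20


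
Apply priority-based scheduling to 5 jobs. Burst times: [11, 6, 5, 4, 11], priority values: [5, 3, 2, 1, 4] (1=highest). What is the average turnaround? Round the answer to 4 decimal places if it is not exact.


Sort by priority (ascending = highest first):
Order: [(1, 4), (2, 5), (3, 6), (4, 11), (5, 11)]
Completion times:
  Priority 1, burst=4, C=4
  Priority 2, burst=5, C=9
  Priority 3, burst=6, C=15
  Priority 4, burst=11, C=26
  Priority 5, burst=11, C=37
Average turnaround = 91/5 = 18.2

18.2


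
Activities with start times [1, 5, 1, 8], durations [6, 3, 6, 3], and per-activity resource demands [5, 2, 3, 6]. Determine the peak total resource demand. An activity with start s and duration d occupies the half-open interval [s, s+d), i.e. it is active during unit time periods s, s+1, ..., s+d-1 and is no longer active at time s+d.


Each activity i is active on [start_i, start_i + duration_i).
Compute total resource usage per time slot:
  t=0: active resources = [], total = 0
  t=1: active resources = [5, 3], total = 8
  t=2: active resources = [5, 3], total = 8
  t=3: active resources = [5, 3], total = 8
  t=4: active resources = [5, 3], total = 8
  t=5: active resources = [5, 2, 3], total = 10
  t=6: active resources = [5, 2, 3], total = 10
  t=7: active resources = [2], total = 2
  t=8: active resources = [6], total = 6
  t=9: active resources = [6], total = 6
  t=10: active resources = [6], total = 6
Peak resource demand = 10

10


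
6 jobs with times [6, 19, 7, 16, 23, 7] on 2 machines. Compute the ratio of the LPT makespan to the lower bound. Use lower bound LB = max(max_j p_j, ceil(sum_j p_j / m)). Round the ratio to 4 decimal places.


LPT order: [23, 19, 16, 7, 7, 6]
Machine loads after assignment: [37, 41]
LPT makespan = 41
Lower bound = max(max_job, ceil(total/2)) = max(23, 39) = 39
Ratio = 41 / 39 = 1.0513

1.0513


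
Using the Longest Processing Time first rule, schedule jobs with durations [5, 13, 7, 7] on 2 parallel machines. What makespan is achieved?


Sort jobs in decreasing order (LPT): [13, 7, 7, 5]
Assign each job to the least loaded machine:
  Machine 1: jobs [13, 5], load = 18
  Machine 2: jobs [7, 7], load = 14
Makespan = max load = 18

18


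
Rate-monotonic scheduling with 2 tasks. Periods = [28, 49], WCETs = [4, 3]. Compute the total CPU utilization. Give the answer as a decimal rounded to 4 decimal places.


Compute individual utilizations (exact fractions):
  Task 1: C/T = 4/28 = 1/7 (approx. 0.1429)
  Task 2: C/T = 3/49 (approx. 0.0612)
Total utilization U = 1/7 + 3/49 = 10/49
Rounded to 4 decimal places: U = 0.2041
RM (Liu & Layland) bound for 2 tasks = 0.828427; compare with U = 10/49 (approx. 0.204082)
U <= bound, so schedulable by RM sufficient condition.

0.2041


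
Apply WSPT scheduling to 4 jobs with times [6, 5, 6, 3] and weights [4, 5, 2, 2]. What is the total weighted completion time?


Compute p/w ratios and sort ascending (WSPT): [(5, 5), (6, 4), (3, 2), (6, 2)]
Compute weighted completion times:
  Job (p=5,w=5): C=5, w*C=5*5=25
  Job (p=6,w=4): C=11, w*C=4*11=44
  Job (p=3,w=2): C=14, w*C=2*14=28
  Job (p=6,w=2): C=20, w*C=2*20=40
Total weighted completion time = 137

137


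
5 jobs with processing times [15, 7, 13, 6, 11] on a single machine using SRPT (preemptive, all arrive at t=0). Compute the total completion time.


Since all jobs arrive at t=0, SRPT equals SPT ordering.
SPT order: [6, 7, 11, 13, 15]
Completion times:
  Job 1: p=6, C=6
  Job 2: p=7, C=13
  Job 3: p=11, C=24
  Job 4: p=13, C=37
  Job 5: p=15, C=52
Total completion time = 6 + 13 + 24 + 37 + 52 = 132

132


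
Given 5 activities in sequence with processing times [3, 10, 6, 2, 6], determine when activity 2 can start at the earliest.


Activity 2 starts after activities 1 through 1 complete.
Predecessor durations: [3]
ES = 3 = 3

3


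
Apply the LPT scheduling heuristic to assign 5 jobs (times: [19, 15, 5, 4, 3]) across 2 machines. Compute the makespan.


Sort jobs in decreasing order (LPT): [19, 15, 5, 4, 3]
Assign each job to the least loaded machine:
  Machine 1: jobs [19, 4], load = 23
  Machine 2: jobs [15, 5, 3], load = 23
Makespan = max load = 23

23


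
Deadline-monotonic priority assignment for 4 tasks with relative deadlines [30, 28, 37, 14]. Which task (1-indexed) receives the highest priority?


Sort tasks by relative deadline (ascending):
  Task 4: deadline = 14
  Task 2: deadline = 28
  Task 1: deadline = 30
  Task 3: deadline = 37
Priority order (highest first): [4, 2, 1, 3]
Highest priority task = 4

4


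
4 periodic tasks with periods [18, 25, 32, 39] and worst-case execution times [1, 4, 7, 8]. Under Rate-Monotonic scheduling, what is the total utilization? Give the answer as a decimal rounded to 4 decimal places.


Compute individual utilizations (exact fractions):
  Task 1: C/T = 1/18 (approx. 0.0556)
  Task 2: C/T = 4/25 (approx. 0.16)
  Task 3: C/T = 7/32 (approx. 0.2188)
  Task 4: C/T = 8/39 (approx. 0.2051)
Total utilization U = 1/18 + 4/25 + 7/32 + 8/39 = 59851/93600
Rounded to 4 decimal places: U = 0.6394
RM (Liu & Layland) bound for 4 tasks = 0.756828; compare with U = 59851/93600 (approx. 0.639434)
U <= bound, so schedulable by RM sufficient condition.

0.6394


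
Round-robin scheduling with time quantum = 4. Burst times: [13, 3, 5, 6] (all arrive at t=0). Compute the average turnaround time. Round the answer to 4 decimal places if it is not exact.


Time quantum = 4
Execution trace:
  J1 runs 4 units, time = 4
  J2 runs 3 units, time = 7
  J3 runs 4 units, time = 11
  J4 runs 4 units, time = 15
  J1 runs 4 units, time = 19
  J3 runs 1 units, time = 20
  J4 runs 2 units, time = 22
  J1 runs 4 units, time = 26
  J1 runs 1 units, time = 27
Finish times: [27, 7, 20, 22]
Average turnaround = 76/4 = 19.0

19.0


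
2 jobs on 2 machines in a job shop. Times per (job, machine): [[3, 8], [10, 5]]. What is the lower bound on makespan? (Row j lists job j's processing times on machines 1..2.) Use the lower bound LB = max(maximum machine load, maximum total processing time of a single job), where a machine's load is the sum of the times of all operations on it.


Machine loads:
  Machine 1: 3 + 10 = 13
  Machine 2: 8 + 5 = 13
Max machine load = 13
Job totals:
  Job 1: 11
  Job 2: 15
Max job total = 15
Lower bound = max(13, 15) = 15

15


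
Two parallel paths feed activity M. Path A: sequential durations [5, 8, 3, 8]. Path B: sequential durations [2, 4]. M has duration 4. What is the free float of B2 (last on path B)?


ES(B2) = sum of predecessors on chain B = 2
EF(B2) = ES + duration = 2 + 4 = 6
Successor of B2 is M. ES(M) = max(sum(A), sum(B)) = max(24, 6) = 24
Free float = ES(successor) - EF(current) = 24 - 6 = 18

18


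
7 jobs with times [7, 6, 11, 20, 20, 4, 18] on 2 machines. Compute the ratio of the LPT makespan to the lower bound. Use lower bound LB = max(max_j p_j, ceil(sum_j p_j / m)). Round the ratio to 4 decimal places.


LPT order: [20, 20, 18, 11, 7, 6, 4]
Machine loads after assignment: [44, 42]
LPT makespan = 44
Lower bound = max(max_job, ceil(total/2)) = max(20, 43) = 43
Ratio = 44 / 43 = 1.0233

1.0233


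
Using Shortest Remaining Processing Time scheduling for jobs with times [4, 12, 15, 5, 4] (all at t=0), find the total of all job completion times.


Since all jobs arrive at t=0, SRPT equals SPT ordering.
SPT order: [4, 4, 5, 12, 15]
Completion times:
  Job 1: p=4, C=4
  Job 2: p=4, C=8
  Job 3: p=5, C=13
  Job 4: p=12, C=25
  Job 5: p=15, C=40
Total completion time = 4 + 8 + 13 + 25 + 40 = 90

90


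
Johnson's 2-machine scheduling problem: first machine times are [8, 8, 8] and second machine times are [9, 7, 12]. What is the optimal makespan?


Apply Johnson's rule:
  Group 1 (a <= b): [(1, 8, 9), (3, 8, 12)]
  Group 2 (a > b): [(2, 8, 7)]
Optimal job order: [1, 3, 2]
Schedule:
  Job 1: M1 done at 8, M2 done at 17
  Job 3: M1 done at 16, M2 done at 29
  Job 2: M1 done at 24, M2 done at 36
Makespan = 36

36


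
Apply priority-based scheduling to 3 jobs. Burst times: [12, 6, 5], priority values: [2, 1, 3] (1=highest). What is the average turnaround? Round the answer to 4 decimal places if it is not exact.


Sort by priority (ascending = highest first):
Order: [(1, 6), (2, 12), (3, 5)]
Completion times:
  Priority 1, burst=6, C=6
  Priority 2, burst=12, C=18
  Priority 3, burst=5, C=23
Average turnaround = 47/3 = 15.6667

15.6667


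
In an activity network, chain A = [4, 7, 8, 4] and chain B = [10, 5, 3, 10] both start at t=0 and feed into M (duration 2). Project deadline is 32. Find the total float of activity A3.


Forward pass: ES(A3) = sum of predecessors on chain A = 11
EF = ES + duration = 11 + 8 = 19
Backward pass: LF(M) = deadline = 32; LS(M) = 32 - 2 = 30
LF(A3) = LS(M) - sum(successors on chain A) = 30 - 4 = 26
LS = LF - duration = 26 - 8 = 18
Total float = LS - ES = 18 - 11 = 7

7


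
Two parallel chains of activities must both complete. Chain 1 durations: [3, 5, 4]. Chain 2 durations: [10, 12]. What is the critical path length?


Path A total = 3 + 5 + 4 = 12
Path B total = 10 + 12 = 22
Critical path = longest path = max(12, 22) = 22

22


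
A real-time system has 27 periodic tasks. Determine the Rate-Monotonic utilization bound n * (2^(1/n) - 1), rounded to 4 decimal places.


Compute 2^(1/27) = 1.0260044847
Subtract 1: 1.0260044847 - 1 = 0.0260044847
Multiply by n: 27 * 0.0260044847 = 0.7021210869
Round to 4 dp: 0.7021

0.7021


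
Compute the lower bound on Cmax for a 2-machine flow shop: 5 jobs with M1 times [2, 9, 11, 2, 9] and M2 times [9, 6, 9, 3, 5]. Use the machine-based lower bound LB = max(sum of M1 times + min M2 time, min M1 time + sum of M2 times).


LB1 = sum(M1 times) + min(M2 times) = 33 + 3 = 36
LB2 = min(M1 times) + sum(M2 times) = 2 + 32 = 34
Lower bound = max(LB1, LB2) = max(36, 34) = 36

36


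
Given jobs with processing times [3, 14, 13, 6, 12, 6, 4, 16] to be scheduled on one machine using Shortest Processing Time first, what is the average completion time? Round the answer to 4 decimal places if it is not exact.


Sort jobs by processing time (SPT order): [3, 4, 6, 6, 12, 13, 14, 16]
Compute completion times sequentially:
  Job 1: processing = 3, completes at 3
  Job 2: processing = 4, completes at 7
  Job 3: processing = 6, completes at 13
  Job 4: processing = 6, completes at 19
  Job 5: processing = 12, completes at 31
  Job 6: processing = 13, completes at 44
  Job 7: processing = 14, completes at 58
  Job 8: processing = 16, completes at 74
Sum of completion times = 249
Average completion time = 249/8 = 31.125

31.125


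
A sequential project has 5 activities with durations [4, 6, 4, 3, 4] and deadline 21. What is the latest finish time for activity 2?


LF(activity 2) = deadline - sum of successor durations
Successors: activities 3 through 5 with durations [4, 3, 4]
Sum of successor durations = 11
LF = 21 - 11 = 10

10


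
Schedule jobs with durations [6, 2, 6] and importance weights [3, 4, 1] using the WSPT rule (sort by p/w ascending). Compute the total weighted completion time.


Compute p/w ratios and sort ascending (WSPT): [(2, 4), (6, 3), (6, 1)]
Compute weighted completion times:
  Job (p=2,w=4): C=2, w*C=4*2=8
  Job (p=6,w=3): C=8, w*C=3*8=24
  Job (p=6,w=1): C=14, w*C=1*14=14
Total weighted completion time = 46

46


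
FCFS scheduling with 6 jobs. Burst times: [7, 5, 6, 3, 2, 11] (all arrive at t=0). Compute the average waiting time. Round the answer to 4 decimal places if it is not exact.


FCFS order (as given): [7, 5, 6, 3, 2, 11]
Waiting times:
  Job 1: wait = 0
  Job 2: wait = 7
  Job 3: wait = 12
  Job 4: wait = 18
  Job 5: wait = 21
  Job 6: wait = 23
Sum of waiting times = 81
Average waiting time = 81/6 = 13.5

13.5


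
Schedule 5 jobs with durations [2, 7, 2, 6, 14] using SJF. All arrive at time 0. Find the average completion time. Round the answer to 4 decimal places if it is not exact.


SJF order (ascending): [2, 2, 6, 7, 14]
Completion times:
  Job 1: burst=2, C=2
  Job 2: burst=2, C=4
  Job 3: burst=6, C=10
  Job 4: burst=7, C=17
  Job 5: burst=14, C=31
Average completion = 64/5 = 12.8

12.8


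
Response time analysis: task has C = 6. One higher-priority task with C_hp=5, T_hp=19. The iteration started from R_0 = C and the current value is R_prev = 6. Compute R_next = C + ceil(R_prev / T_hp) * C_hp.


R_next = C + ceil(R_prev / T_hp) * C_hp
ceil(6 / 19) = ceil(0.3158) = 1
Interference = 1 * 5 = 5
R_next = 6 + 5 = 11

11


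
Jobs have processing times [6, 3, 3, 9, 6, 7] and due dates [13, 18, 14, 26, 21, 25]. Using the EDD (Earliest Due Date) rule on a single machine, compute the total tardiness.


Sort by due date (EDD order): [(6, 13), (3, 14), (3, 18), (6, 21), (7, 25), (9, 26)]
Compute completion times and tardiness:
  Job 1: p=6, d=13, C=6, tardiness=max(0,6-13)=0
  Job 2: p=3, d=14, C=9, tardiness=max(0,9-14)=0
  Job 3: p=3, d=18, C=12, tardiness=max(0,12-18)=0
  Job 4: p=6, d=21, C=18, tardiness=max(0,18-21)=0
  Job 5: p=7, d=25, C=25, tardiness=max(0,25-25)=0
  Job 6: p=9, d=26, C=34, tardiness=max(0,34-26)=8
Total tardiness = 8

8


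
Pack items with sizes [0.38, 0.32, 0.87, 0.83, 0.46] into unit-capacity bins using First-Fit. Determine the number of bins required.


Place items sequentially using First-Fit:
  Item 0.38 -> new Bin 1
  Item 0.32 -> Bin 1 (now 0.7)
  Item 0.87 -> new Bin 2
  Item 0.83 -> new Bin 3
  Item 0.46 -> new Bin 4
Total bins used = 4

4


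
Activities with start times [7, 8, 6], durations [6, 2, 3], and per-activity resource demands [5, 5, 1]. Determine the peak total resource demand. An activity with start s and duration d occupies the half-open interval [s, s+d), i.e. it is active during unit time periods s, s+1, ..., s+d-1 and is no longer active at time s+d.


Each activity i is active on [start_i, start_i + duration_i).
Compute total resource usage per time slot:
  t=0: active resources = [], total = 0
  t=1: active resources = [], total = 0
  t=2: active resources = [], total = 0
  t=3: active resources = [], total = 0
  t=4: active resources = [], total = 0
  t=5: active resources = [], total = 0
  t=6: active resources = [1], total = 1
  t=7: active resources = [5, 1], total = 6
  t=8: active resources = [5, 5, 1], total = 11
  t=9: active resources = [5, 5], total = 10
  t=10: active resources = [5], total = 5
  t=11: active resources = [5], total = 5
  t=12: active resources = [5], total = 5
Peak resource demand = 11

11


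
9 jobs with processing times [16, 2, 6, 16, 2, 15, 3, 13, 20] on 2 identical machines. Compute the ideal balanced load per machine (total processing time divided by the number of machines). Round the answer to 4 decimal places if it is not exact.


Total processing time = 16 + 2 + 6 + 16 + 2 + 15 + 3 + 13 + 20 = 93
Number of machines = 2
Ideal balanced load = 93 / 2 = 46.5

46.5


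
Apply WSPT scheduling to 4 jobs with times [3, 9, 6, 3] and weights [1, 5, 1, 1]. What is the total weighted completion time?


Compute p/w ratios and sort ascending (WSPT): [(9, 5), (3, 1), (3, 1), (6, 1)]
Compute weighted completion times:
  Job (p=9,w=5): C=9, w*C=5*9=45
  Job (p=3,w=1): C=12, w*C=1*12=12
  Job (p=3,w=1): C=15, w*C=1*15=15
  Job (p=6,w=1): C=21, w*C=1*21=21
Total weighted completion time = 93

93


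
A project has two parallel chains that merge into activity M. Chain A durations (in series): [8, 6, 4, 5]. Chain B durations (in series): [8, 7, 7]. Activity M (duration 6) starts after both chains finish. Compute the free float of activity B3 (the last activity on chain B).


ES(B3) = sum of predecessors on chain B = 15
EF(B3) = ES + duration = 15 + 7 = 22
Successor of B3 is M. ES(M) = max(sum(A), sum(B)) = max(23, 22) = 23
Free float = ES(successor) - EF(current) = 23 - 22 = 1

1


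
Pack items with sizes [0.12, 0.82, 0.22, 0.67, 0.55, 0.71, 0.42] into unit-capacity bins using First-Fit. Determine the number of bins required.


Place items sequentially using First-Fit:
  Item 0.12 -> new Bin 1
  Item 0.82 -> Bin 1 (now 0.94)
  Item 0.22 -> new Bin 2
  Item 0.67 -> Bin 2 (now 0.89)
  Item 0.55 -> new Bin 3
  Item 0.71 -> new Bin 4
  Item 0.42 -> Bin 3 (now 0.97)
Total bins used = 4

4


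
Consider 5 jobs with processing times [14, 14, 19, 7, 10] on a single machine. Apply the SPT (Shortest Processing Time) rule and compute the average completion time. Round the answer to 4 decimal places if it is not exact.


Sort jobs by processing time (SPT order): [7, 10, 14, 14, 19]
Compute completion times sequentially:
  Job 1: processing = 7, completes at 7
  Job 2: processing = 10, completes at 17
  Job 3: processing = 14, completes at 31
  Job 4: processing = 14, completes at 45
  Job 5: processing = 19, completes at 64
Sum of completion times = 164
Average completion time = 164/5 = 32.8

32.8


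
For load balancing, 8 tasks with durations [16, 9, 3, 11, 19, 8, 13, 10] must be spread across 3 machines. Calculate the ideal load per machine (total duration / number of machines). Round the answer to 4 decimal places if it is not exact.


Total processing time = 16 + 9 + 3 + 11 + 19 + 8 + 13 + 10 = 89
Number of machines = 3
Ideal balanced load = 89 / 3 = 29.6667

29.6667


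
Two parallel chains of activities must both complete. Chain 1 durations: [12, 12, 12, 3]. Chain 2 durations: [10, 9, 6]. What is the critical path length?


Path A total = 12 + 12 + 12 + 3 = 39
Path B total = 10 + 9 + 6 = 25
Critical path = longest path = max(39, 25) = 39

39


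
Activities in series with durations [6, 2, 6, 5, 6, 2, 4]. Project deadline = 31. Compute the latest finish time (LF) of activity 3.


LF(activity 3) = deadline - sum of successor durations
Successors: activities 4 through 7 with durations [5, 6, 2, 4]
Sum of successor durations = 17
LF = 31 - 17 = 14

14


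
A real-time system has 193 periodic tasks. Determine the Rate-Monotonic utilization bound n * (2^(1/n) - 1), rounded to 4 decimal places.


Compute 2^(1/193) = 1.0035978931
Subtract 1: 1.0035978931 - 1 = 0.0035978931
Multiply by n: 193 * 0.0035978931 = 0.6943933683
Round to 4 dp: 0.6944

0.6944


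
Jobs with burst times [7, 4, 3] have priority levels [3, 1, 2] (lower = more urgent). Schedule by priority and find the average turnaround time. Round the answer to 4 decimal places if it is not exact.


Sort by priority (ascending = highest first):
Order: [(1, 4), (2, 3), (3, 7)]
Completion times:
  Priority 1, burst=4, C=4
  Priority 2, burst=3, C=7
  Priority 3, burst=7, C=14
Average turnaround = 25/3 = 8.3333

8.3333


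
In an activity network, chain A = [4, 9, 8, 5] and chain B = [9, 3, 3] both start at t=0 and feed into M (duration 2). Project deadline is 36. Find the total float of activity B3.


Forward pass: ES(B3) = sum of predecessors on chain B = 12
EF = ES + duration = 12 + 3 = 15
Backward pass: LF(M) = deadline = 36; LS(M) = 36 - 2 = 34
LF(B3) = LS(M) - sum(successors on chain B) = 34 - 0 = 34
LS = LF - duration = 34 - 3 = 31
Total float = LS - ES = 31 - 12 = 19

19


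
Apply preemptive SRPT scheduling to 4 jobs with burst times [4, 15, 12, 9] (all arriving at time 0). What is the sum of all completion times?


Since all jobs arrive at t=0, SRPT equals SPT ordering.
SPT order: [4, 9, 12, 15]
Completion times:
  Job 1: p=4, C=4
  Job 2: p=9, C=13
  Job 3: p=12, C=25
  Job 4: p=15, C=40
Total completion time = 4 + 13 + 25 + 40 = 82

82


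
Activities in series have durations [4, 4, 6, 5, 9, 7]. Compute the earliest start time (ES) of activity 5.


Activity 5 starts after activities 1 through 4 complete.
Predecessor durations: [4, 4, 6, 5]
ES = 4 + 4 + 6 + 5 = 19

19


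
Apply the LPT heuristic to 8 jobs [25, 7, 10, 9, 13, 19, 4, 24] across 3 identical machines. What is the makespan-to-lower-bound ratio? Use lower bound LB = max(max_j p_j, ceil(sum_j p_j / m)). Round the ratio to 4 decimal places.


LPT order: [25, 24, 19, 13, 10, 9, 7, 4]
Machine loads after assignment: [38, 34, 39]
LPT makespan = 39
Lower bound = max(max_job, ceil(total/3)) = max(25, 37) = 37
Ratio = 39 / 37 = 1.0541

1.0541


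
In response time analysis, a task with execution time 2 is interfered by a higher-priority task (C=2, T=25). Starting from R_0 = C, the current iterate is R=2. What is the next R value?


R_next = C + ceil(R_prev / T_hp) * C_hp
ceil(2 / 25) = ceil(0.08) = 1
Interference = 1 * 2 = 2
R_next = 2 + 2 = 4

4


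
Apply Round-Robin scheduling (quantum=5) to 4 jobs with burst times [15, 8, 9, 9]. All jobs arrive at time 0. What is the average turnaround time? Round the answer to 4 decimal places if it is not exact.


Time quantum = 5
Execution trace:
  J1 runs 5 units, time = 5
  J2 runs 5 units, time = 10
  J3 runs 5 units, time = 15
  J4 runs 5 units, time = 20
  J1 runs 5 units, time = 25
  J2 runs 3 units, time = 28
  J3 runs 4 units, time = 32
  J4 runs 4 units, time = 36
  J1 runs 5 units, time = 41
Finish times: [41, 28, 32, 36]
Average turnaround = 137/4 = 34.25

34.25


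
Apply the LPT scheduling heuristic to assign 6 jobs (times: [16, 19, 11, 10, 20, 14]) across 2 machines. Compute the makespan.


Sort jobs in decreasing order (LPT): [20, 19, 16, 14, 11, 10]
Assign each job to the least loaded machine:
  Machine 1: jobs [20, 14, 11], load = 45
  Machine 2: jobs [19, 16, 10], load = 45
Makespan = max load = 45

45


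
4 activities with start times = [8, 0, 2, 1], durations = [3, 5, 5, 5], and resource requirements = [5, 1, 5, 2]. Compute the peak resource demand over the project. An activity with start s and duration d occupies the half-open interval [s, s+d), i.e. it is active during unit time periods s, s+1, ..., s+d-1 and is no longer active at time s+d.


Each activity i is active on [start_i, start_i + duration_i).
Compute total resource usage per time slot:
  t=0: active resources = [1], total = 1
  t=1: active resources = [1, 2], total = 3
  t=2: active resources = [1, 5, 2], total = 8
  t=3: active resources = [1, 5, 2], total = 8
  t=4: active resources = [1, 5, 2], total = 8
  t=5: active resources = [5, 2], total = 7
  t=6: active resources = [5], total = 5
  t=7: active resources = [], total = 0
  t=8: active resources = [5], total = 5
  t=9: active resources = [5], total = 5
  t=10: active resources = [5], total = 5
Peak resource demand = 8

8


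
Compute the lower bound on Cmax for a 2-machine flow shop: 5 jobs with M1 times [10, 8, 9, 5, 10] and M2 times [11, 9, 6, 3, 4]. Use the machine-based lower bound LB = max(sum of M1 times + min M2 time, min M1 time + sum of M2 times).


LB1 = sum(M1 times) + min(M2 times) = 42 + 3 = 45
LB2 = min(M1 times) + sum(M2 times) = 5 + 33 = 38
Lower bound = max(LB1, LB2) = max(45, 38) = 45

45


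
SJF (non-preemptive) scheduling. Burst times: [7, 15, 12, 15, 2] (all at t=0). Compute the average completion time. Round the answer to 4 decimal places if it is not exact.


SJF order (ascending): [2, 7, 12, 15, 15]
Completion times:
  Job 1: burst=2, C=2
  Job 2: burst=7, C=9
  Job 3: burst=12, C=21
  Job 4: burst=15, C=36
  Job 5: burst=15, C=51
Average completion = 119/5 = 23.8

23.8


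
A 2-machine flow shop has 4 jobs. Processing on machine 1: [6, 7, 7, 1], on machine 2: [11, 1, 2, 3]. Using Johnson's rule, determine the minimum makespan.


Apply Johnson's rule:
  Group 1 (a <= b): [(4, 1, 3), (1, 6, 11)]
  Group 2 (a > b): [(3, 7, 2), (2, 7, 1)]
Optimal job order: [4, 1, 3, 2]
Schedule:
  Job 4: M1 done at 1, M2 done at 4
  Job 1: M1 done at 7, M2 done at 18
  Job 3: M1 done at 14, M2 done at 20
  Job 2: M1 done at 21, M2 done at 22
Makespan = 22

22


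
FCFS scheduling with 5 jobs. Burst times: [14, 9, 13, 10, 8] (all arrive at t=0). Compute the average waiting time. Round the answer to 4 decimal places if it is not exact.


FCFS order (as given): [14, 9, 13, 10, 8]
Waiting times:
  Job 1: wait = 0
  Job 2: wait = 14
  Job 3: wait = 23
  Job 4: wait = 36
  Job 5: wait = 46
Sum of waiting times = 119
Average waiting time = 119/5 = 23.8

23.8


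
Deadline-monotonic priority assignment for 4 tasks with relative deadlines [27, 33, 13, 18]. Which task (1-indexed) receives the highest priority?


Sort tasks by relative deadline (ascending):
  Task 3: deadline = 13
  Task 4: deadline = 18
  Task 1: deadline = 27
  Task 2: deadline = 33
Priority order (highest first): [3, 4, 1, 2]
Highest priority task = 3

3


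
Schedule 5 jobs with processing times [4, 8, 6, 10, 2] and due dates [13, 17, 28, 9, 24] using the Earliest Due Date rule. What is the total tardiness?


Sort by due date (EDD order): [(10, 9), (4, 13), (8, 17), (2, 24), (6, 28)]
Compute completion times and tardiness:
  Job 1: p=10, d=9, C=10, tardiness=max(0,10-9)=1
  Job 2: p=4, d=13, C=14, tardiness=max(0,14-13)=1
  Job 3: p=8, d=17, C=22, tardiness=max(0,22-17)=5
  Job 4: p=2, d=24, C=24, tardiness=max(0,24-24)=0
  Job 5: p=6, d=28, C=30, tardiness=max(0,30-28)=2
Total tardiness = 9

9


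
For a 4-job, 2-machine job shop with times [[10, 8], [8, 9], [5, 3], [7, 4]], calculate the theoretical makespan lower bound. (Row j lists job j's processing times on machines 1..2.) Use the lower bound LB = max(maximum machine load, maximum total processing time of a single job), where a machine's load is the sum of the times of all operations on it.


Machine loads:
  Machine 1: 10 + 8 + 5 + 7 = 30
  Machine 2: 8 + 9 + 3 + 4 = 24
Max machine load = 30
Job totals:
  Job 1: 18
  Job 2: 17
  Job 3: 8
  Job 4: 11
Max job total = 18
Lower bound = max(30, 18) = 30

30


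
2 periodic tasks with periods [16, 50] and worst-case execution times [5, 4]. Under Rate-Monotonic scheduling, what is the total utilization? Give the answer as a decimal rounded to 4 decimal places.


Compute individual utilizations (exact fractions):
  Task 1: C/T = 5/16 (approx. 0.3125)
  Task 2: C/T = 4/50 = 2/25 (approx. 0.08)
Total utilization U = 5/16 + 2/25 = 157/400
Rounded to 4 decimal places: U = 0.3925
RM (Liu & Layland) bound for 2 tasks = 0.828427; compare with U = 157/400 (approx. 0.392500)
U <= bound, so schedulable by RM sufficient condition.

0.3925


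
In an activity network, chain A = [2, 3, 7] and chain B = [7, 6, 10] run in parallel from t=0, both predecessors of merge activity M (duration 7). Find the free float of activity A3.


ES(A3) = sum of predecessors on chain A = 5
EF(A3) = ES + duration = 5 + 7 = 12
Successor of A3 is M. ES(M) = max(sum(A), sum(B)) = max(12, 23) = 23
Free float = ES(successor) - EF(current) = 23 - 12 = 11

11


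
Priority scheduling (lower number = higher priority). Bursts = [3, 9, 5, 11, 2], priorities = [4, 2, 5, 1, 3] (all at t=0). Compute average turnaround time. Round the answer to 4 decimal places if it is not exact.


Sort by priority (ascending = highest first):
Order: [(1, 11), (2, 9), (3, 2), (4, 3), (5, 5)]
Completion times:
  Priority 1, burst=11, C=11
  Priority 2, burst=9, C=20
  Priority 3, burst=2, C=22
  Priority 4, burst=3, C=25
  Priority 5, burst=5, C=30
Average turnaround = 108/5 = 21.6

21.6


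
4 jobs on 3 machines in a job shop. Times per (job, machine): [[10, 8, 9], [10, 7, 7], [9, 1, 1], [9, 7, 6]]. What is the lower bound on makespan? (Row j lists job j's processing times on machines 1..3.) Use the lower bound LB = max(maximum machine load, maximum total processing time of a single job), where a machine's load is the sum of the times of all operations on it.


Machine loads:
  Machine 1: 10 + 10 + 9 + 9 = 38
  Machine 2: 8 + 7 + 1 + 7 = 23
  Machine 3: 9 + 7 + 1 + 6 = 23
Max machine load = 38
Job totals:
  Job 1: 27
  Job 2: 24
  Job 3: 11
  Job 4: 22
Max job total = 27
Lower bound = max(38, 27) = 38

38


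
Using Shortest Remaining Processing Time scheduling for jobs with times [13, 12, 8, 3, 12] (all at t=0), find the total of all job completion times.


Since all jobs arrive at t=0, SRPT equals SPT ordering.
SPT order: [3, 8, 12, 12, 13]
Completion times:
  Job 1: p=3, C=3
  Job 2: p=8, C=11
  Job 3: p=12, C=23
  Job 4: p=12, C=35
  Job 5: p=13, C=48
Total completion time = 3 + 11 + 23 + 35 + 48 = 120

120


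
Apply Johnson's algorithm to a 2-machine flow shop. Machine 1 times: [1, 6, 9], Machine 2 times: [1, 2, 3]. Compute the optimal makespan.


Apply Johnson's rule:
  Group 1 (a <= b): [(1, 1, 1)]
  Group 2 (a > b): [(3, 9, 3), (2, 6, 2)]
Optimal job order: [1, 3, 2]
Schedule:
  Job 1: M1 done at 1, M2 done at 2
  Job 3: M1 done at 10, M2 done at 13
  Job 2: M1 done at 16, M2 done at 18
Makespan = 18

18


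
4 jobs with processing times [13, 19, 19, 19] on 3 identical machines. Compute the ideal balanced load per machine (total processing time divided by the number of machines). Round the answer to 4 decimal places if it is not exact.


Total processing time = 13 + 19 + 19 + 19 = 70
Number of machines = 3
Ideal balanced load = 70 / 3 = 23.3333

23.3333


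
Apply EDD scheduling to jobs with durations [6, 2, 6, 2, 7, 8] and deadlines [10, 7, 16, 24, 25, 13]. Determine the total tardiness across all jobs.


Sort by due date (EDD order): [(2, 7), (6, 10), (8, 13), (6, 16), (2, 24), (7, 25)]
Compute completion times and tardiness:
  Job 1: p=2, d=7, C=2, tardiness=max(0,2-7)=0
  Job 2: p=6, d=10, C=8, tardiness=max(0,8-10)=0
  Job 3: p=8, d=13, C=16, tardiness=max(0,16-13)=3
  Job 4: p=6, d=16, C=22, tardiness=max(0,22-16)=6
  Job 5: p=2, d=24, C=24, tardiness=max(0,24-24)=0
  Job 6: p=7, d=25, C=31, tardiness=max(0,31-25)=6
Total tardiness = 15

15


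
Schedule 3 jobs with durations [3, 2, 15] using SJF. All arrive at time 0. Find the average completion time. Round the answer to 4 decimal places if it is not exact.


SJF order (ascending): [2, 3, 15]
Completion times:
  Job 1: burst=2, C=2
  Job 2: burst=3, C=5
  Job 3: burst=15, C=20
Average completion = 27/3 = 9.0

9.0


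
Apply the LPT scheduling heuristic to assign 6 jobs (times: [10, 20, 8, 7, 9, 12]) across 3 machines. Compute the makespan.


Sort jobs in decreasing order (LPT): [20, 12, 10, 9, 8, 7]
Assign each job to the least loaded machine:
  Machine 1: jobs [20], load = 20
  Machine 2: jobs [12, 8], load = 20
  Machine 3: jobs [10, 9, 7], load = 26
Makespan = max load = 26

26


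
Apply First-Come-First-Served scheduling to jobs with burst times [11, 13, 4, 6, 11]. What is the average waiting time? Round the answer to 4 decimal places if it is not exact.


FCFS order (as given): [11, 13, 4, 6, 11]
Waiting times:
  Job 1: wait = 0
  Job 2: wait = 11
  Job 3: wait = 24
  Job 4: wait = 28
  Job 5: wait = 34
Sum of waiting times = 97
Average waiting time = 97/5 = 19.4

19.4


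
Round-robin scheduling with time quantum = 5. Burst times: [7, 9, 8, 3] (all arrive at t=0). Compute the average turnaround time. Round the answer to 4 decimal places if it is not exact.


Time quantum = 5
Execution trace:
  J1 runs 5 units, time = 5
  J2 runs 5 units, time = 10
  J3 runs 5 units, time = 15
  J4 runs 3 units, time = 18
  J1 runs 2 units, time = 20
  J2 runs 4 units, time = 24
  J3 runs 3 units, time = 27
Finish times: [20, 24, 27, 18]
Average turnaround = 89/4 = 22.25

22.25


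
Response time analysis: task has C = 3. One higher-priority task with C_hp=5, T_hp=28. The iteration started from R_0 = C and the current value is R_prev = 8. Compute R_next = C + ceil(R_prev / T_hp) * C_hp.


R_next = C + ceil(R_prev / T_hp) * C_hp
ceil(8 / 28) = ceil(0.2857) = 1
Interference = 1 * 5 = 5
R_next = 3 + 5 = 8
R_next = R_prev, so the iteration has converged (response time = 8).

8


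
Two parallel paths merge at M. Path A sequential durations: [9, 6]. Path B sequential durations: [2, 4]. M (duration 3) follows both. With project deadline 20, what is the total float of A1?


Forward pass: ES(A1) = sum of predecessors on chain A = 0
EF = ES + duration = 0 + 9 = 9
Backward pass: LF(M) = deadline = 20; LS(M) = 20 - 3 = 17
LF(A1) = LS(M) - sum(successors on chain A) = 17 - 6 = 11
LS = LF - duration = 11 - 9 = 2
Total float = LS - ES = 2 - 0 = 2

2


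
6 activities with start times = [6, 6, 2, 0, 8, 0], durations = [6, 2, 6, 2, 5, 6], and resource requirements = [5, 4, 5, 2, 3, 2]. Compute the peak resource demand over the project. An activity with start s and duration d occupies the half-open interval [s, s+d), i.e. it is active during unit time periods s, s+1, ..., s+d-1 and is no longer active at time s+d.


Each activity i is active on [start_i, start_i + duration_i).
Compute total resource usage per time slot:
  t=0: active resources = [2, 2], total = 4
  t=1: active resources = [2, 2], total = 4
  t=2: active resources = [5, 2], total = 7
  t=3: active resources = [5, 2], total = 7
  t=4: active resources = [5, 2], total = 7
  t=5: active resources = [5, 2], total = 7
  t=6: active resources = [5, 4, 5], total = 14
  t=7: active resources = [5, 4, 5], total = 14
  t=8: active resources = [5, 3], total = 8
  t=9: active resources = [5, 3], total = 8
  t=10: active resources = [5, 3], total = 8
  t=11: active resources = [5, 3], total = 8
  t=12: active resources = [3], total = 3
Peak resource demand = 14

14


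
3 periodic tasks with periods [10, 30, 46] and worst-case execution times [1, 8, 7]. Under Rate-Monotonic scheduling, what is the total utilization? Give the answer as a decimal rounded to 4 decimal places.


Compute individual utilizations (exact fractions):
  Task 1: C/T = 1/10 (approx. 0.1)
  Task 2: C/T = 8/30 = 4/15 (approx. 0.2667)
  Task 3: C/T = 7/46 (approx. 0.1522)
Total utilization U = 1/10 + 4/15 + 7/46 = 179/345
Rounded to 4 decimal places: U = 0.5188
RM (Liu & Layland) bound for 3 tasks = 0.779763; compare with U = 179/345 (approx. 0.518841)
U <= bound, so schedulable by RM sufficient condition.

0.5188


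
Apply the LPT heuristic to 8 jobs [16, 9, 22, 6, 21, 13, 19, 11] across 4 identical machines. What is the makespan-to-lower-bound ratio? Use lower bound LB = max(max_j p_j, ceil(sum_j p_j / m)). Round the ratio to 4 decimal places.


LPT order: [22, 21, 19, 16, 13, 11, 9, 6]
Machine loads after assignment: [28, 30, 30, 29]
LPT makespan = 30
Lower bound = max(max_job, ceil(total/4)) = max(22, 30) = 30
Ratio = 30 / 30 = 1.0

1.0
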